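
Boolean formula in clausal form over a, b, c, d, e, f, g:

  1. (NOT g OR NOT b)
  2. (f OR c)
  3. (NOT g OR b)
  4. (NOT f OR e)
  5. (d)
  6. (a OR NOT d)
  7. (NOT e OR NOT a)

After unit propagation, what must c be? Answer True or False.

(d) is a unit clause: d = True.
(NOT d OR a): since d = True, the clause reduces to (a). a = True.
From (NOT e OR NOT a) and a = True: e = False.
(e OR NOT f) with e = False leaves only NOT f, so f = False.
In (f OR c), f is now false; c must hold, so c = True.

True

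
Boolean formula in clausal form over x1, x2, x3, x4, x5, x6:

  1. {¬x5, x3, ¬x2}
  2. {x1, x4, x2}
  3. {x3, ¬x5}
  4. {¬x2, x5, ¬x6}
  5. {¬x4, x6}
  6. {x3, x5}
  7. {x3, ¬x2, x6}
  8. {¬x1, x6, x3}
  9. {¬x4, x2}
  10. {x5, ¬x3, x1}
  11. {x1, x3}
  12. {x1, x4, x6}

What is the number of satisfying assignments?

Case analysis on x3 and x1:
  x3=T, x1=T: 8 of the 16 assignments to (x2,x4,x5,x6) work.
  x3=T, x1=F: remaining (x2,x4,x5,x6) ∈ {(T,F,T,T); (T,T,T,T)} — 2.
  x3=F, x1=T: a clause becomes empty — 0.
  x3=F, x1=F: a clause becomes empty — 0.
Total: 8 + 2 + 0 + 0 = 10.

10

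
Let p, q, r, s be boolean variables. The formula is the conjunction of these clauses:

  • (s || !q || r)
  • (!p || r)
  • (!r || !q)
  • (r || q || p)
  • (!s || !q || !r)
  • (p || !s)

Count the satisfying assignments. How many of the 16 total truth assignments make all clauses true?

3

The models are:
  p=F q=F r=T s=F
  p=T q=F r=T s=F
  p=T q=F r=T s=T
Count: 3.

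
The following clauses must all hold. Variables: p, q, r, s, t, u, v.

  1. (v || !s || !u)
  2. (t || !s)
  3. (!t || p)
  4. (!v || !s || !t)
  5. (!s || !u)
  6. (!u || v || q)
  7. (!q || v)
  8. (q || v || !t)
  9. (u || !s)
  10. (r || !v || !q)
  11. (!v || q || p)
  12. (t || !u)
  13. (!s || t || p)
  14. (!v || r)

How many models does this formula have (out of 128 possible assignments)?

11

Split on v, then s.
  v=1, s=1: a clause becomes empty — 0.
  v=1, s=0: 7 of the 32 assignments to (p,q,r,t,u) work.
  v=0, s=1: a clause becomes empty — 0.
  v=0, s=0: remaining (p,q,r,t,u) ∈ {(0,0,0,0,0); (0,0,1,0,0); (1,0,0,0,0); (1,0,1,0,0)} — 4.
Total: 0 + 7 + 0 + 4 = 11.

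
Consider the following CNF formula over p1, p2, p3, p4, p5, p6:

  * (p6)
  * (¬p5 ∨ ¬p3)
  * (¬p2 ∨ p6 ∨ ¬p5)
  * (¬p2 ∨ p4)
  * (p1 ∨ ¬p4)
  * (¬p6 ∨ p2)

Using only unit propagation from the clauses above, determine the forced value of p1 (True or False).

Unit clause (p6) sets p6 = True.
(¬p6 ∨ p2) with p6 = True leaves only p2, so p2 = True.
In (¬p2 ∨ p4), ¬p2 is now false; p4 must hold, so p4 = True.
(¬p4 ∨ p1) with p4 = True leaves only p1, so p1 = True.

True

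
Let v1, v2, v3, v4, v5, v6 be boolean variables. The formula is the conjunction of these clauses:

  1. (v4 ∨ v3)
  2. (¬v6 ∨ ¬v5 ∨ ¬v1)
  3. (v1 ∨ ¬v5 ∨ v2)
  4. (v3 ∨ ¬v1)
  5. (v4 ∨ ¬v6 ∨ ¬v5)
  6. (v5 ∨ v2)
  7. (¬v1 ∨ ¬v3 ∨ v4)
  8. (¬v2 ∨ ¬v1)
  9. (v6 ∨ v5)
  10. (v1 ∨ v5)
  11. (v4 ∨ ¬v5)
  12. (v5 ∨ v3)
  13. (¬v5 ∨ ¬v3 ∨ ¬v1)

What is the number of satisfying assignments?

4

The models are:
  v1=0 v2=1 v3=0 v4=1 v5=1 v6=0
  v1=0 v2=1 v3=0 v4=1 v5=1 v6=1
  v1=0 v2=1 v3=1 v4=1 v5=1 v6=0
  v1=0 v2=1 v3=1 v4=1 v5=1 v6=1
Count: 4.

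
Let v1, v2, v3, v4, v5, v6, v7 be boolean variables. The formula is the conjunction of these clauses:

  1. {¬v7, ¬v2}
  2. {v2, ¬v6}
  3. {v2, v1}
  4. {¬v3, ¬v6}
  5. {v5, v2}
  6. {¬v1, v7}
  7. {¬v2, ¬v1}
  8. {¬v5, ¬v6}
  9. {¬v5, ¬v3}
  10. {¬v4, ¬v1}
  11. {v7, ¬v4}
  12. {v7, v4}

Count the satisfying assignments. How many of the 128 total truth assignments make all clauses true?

Satisfying assignments:
  v1=T v2=F v3=F v4=F v5=T v6=F v7=T
That's 1 in total.

1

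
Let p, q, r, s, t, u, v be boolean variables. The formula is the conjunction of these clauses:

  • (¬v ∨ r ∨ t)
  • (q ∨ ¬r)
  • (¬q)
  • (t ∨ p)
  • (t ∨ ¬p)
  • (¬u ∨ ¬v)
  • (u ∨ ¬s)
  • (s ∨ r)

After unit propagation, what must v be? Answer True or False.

False

(¬q) is a unit clause: q = False.
(q ∨ ¬r): since q = False, the clause reduces to (¬r). r = False.
In (r ∨ s), r is now false; s must hold, so s = True.
In (¬s ∨ u), ¬s is now false; u must hold, so u = True.
(¬u ∨ ¬v) with u = True leaves only ¬v, so v = False.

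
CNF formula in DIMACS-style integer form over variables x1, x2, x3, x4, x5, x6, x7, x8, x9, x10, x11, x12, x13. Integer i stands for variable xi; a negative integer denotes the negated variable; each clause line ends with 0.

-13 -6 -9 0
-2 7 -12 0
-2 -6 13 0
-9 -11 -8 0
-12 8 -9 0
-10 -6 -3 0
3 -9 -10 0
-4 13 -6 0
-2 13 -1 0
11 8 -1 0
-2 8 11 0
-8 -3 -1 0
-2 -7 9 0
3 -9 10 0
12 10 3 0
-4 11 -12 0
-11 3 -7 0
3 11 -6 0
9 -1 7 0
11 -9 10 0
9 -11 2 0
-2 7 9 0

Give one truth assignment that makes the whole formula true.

x1=F, x2=T, x3=T, x4=T, x5=T, x6=F, x7=T, x8=F, x9=T, x10=F, x11=T, x12=F, x13=T

x1 occurs only negated in the remaining clauses — set x1 = False.
x6 occurs only negated in the remaining clauses — set x6 = False.
Branch on x2: take x2 = True.
Set x3 = True and propagate.
Branch on x4: take x4 = True.
For the remaining variables, x5 = True, x7 = True, x8 = False, x9 = True, x10 = False, x11 = True, x12 = False, x13 = True works.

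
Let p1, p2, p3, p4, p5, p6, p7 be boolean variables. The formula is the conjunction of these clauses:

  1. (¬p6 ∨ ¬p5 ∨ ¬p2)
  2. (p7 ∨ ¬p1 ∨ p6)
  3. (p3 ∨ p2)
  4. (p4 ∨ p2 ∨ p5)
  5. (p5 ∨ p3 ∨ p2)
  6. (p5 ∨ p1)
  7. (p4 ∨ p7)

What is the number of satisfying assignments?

Split on p2, then p5.
  p2=T, p5=T: p3 free; 5 ways for (p1,p4,p6,p7) × 2^1 = 10.
  p2=T, p5=F: p3 free; 5 ways for (p1,p4,p6,p7) × 2^1 = 10.
  p2=F, p5=T: 11 of the 32 assignments to (p1,p3,p4,p6,p7) work.
  p2=F, p5=F: remaining (p1,p3,p4,p6,p7) ∈ {(T,T,T,F,T); (T,T,T,T,F); (T,T,T,T,T)} — 3.
Total: 10 + 10 + 11 + 3 = 34.

34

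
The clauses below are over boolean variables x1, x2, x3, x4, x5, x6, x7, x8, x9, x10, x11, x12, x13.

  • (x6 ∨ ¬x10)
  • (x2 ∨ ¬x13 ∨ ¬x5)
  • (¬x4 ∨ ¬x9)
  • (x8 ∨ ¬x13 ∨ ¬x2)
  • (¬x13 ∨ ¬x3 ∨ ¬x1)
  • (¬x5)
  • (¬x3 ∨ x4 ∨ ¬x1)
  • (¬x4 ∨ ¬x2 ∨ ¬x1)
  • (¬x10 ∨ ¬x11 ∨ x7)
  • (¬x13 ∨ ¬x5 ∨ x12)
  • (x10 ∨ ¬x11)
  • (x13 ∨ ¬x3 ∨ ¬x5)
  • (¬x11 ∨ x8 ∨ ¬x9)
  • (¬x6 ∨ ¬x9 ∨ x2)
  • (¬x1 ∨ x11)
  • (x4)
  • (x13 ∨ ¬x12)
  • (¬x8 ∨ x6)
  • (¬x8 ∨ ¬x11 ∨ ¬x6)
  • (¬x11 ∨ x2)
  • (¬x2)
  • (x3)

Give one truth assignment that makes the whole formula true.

x1 = False, x2 = False, x3 = True, x4 = True, x5 = False, x6 = True, x7 = True, x8 = True, x9 = False, x10 = False, x11 = False, x12 = True, x13 = True

Check each clause:
  1. (¬x10 ∨ x6) — x6 is true.
  2. (x2 ∨ ¬x5 ∨ ¬x13) — ¬x5 is true.
  3. (¬x4 ∨ ¬x9) — ¬x9 is true.
  4. (¬x2 ∨ ¬x13 ∨ x8) — x8 is true.
  5. (¬x1 ∨ ¬x13 ∨ ¬x3) — ¬x1 is true.
  6. (¬x5) — ¬x5 is true.
  7. (x4 ∨ ¬x3 ∨ ¬x1) — x4 is true.
  8. (¬x4 ∨ ¬x1 ∨ ¬x2) — ¬x1 is true.
  9. (¬x11 ∨ x7 ∨ ¬x10) — ¬x11 is true.
  10. (x12 ∨ ¬x13 ∨ ¬x5) — x12 is true.
  11. (x10 ∨ ¬x11) — ¬x11 is true.
  12. (¬x5 ∨ ¬x3 ∨ x13) — ¬x5 is true.
  13. (¬x11 ∨ ¬x9 ∨ x8) — x8 is true.
  14. (¬x6 ∨ ¬x9 ∨ x2) — ¬x9 is true.
  15. (¬x1 ∨ x11) — ¬x1 is true.
  16. (x4) — x4 is true.
  17. (¬x12 ∨ x13) — x13 is true.
  18. (¬x8 ∨ x6) — x6 is true.
  19. (¬x6 ∨ ¬x8 ∨ ¬x11) — ¬x11 is true.
  20. (x2 ∨ ¬x11) — ¬x11 is true.
  21. (¬x2) — ¬x2 is true.
  22. (x3) — x3 is true.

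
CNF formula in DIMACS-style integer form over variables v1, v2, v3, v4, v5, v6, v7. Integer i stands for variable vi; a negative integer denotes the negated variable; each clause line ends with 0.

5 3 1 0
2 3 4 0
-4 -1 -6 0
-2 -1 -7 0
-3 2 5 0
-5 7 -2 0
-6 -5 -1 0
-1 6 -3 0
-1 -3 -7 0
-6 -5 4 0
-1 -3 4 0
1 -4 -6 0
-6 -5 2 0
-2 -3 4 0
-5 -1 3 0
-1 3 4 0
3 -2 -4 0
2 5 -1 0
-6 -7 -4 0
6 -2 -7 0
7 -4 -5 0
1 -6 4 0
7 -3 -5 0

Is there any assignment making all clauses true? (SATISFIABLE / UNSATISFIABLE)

SATISFIABLE

Try v1 = False.
The remaining clauses are satisfied by v2 = False, v3 = True, v4 = True, v5 = True, v6 = False, v7 = True.
So v1=F, v2=F, v3=T, v4=T, v5=T, v6=F, v7=T is a satisfying assignment.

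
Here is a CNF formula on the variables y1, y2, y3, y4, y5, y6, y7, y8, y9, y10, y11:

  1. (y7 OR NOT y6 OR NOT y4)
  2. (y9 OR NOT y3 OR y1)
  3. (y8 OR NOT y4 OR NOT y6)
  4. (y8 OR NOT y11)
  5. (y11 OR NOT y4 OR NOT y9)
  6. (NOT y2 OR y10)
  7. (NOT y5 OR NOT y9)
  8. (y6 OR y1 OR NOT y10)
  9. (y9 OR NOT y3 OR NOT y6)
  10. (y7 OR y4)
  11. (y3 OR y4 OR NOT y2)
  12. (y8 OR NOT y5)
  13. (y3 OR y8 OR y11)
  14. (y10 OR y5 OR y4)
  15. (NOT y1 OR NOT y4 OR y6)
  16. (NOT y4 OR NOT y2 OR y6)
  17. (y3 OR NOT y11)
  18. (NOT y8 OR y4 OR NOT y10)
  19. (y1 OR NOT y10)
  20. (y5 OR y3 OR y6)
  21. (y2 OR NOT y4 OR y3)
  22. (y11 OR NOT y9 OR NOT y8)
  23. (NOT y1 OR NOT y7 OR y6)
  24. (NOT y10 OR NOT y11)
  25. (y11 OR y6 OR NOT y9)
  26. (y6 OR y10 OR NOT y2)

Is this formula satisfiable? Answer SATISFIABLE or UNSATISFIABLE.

SATISFIABLE

Branch on y1: take y1 = True.
For the remaining variables, y2 = True, y3 = False, y4 = True, y5 = False, y6 = True, y7 = True, y8 = True, y9 = False, y10 = True, y11 = False works.
So y1 = 1, y2 = 1, y3 = 0, y4 = 1, y5 = 0, y6 = 1, y7 = 1, y8 = 1, y9 = 0, y10 = 1, y11 = 0 is a satisfying assignment.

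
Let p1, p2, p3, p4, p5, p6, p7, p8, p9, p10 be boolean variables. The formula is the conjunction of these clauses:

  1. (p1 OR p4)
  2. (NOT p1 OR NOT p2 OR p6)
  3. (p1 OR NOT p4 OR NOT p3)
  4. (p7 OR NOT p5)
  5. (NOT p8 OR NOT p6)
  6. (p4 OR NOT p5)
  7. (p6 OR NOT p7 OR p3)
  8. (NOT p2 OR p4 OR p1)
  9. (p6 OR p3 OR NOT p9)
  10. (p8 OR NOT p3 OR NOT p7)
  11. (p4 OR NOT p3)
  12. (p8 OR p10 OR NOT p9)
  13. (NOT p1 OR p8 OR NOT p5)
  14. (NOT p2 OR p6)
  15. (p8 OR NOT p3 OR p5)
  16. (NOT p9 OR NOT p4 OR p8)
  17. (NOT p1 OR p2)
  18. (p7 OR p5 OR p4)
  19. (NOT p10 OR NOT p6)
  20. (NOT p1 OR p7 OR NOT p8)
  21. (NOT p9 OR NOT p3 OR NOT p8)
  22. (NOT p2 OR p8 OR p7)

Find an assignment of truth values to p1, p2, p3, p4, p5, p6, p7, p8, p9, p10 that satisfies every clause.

p1=F, p2=T, p3=F, p4=T, p5=F, p6=T, p7=T, p8=F, p9=F, p10=F

p9 occurs only negated in the remaining clauses — set p9 = False.
Branch on p1: take p1 = False.
  then p4 is forced to True.
  then p3 is forced to False.
Try p2 = True.
  then p6 is forced to True.
  then p8 is forced to False.
  then p10 is forced to False.
  then p7 is forced to True.
p5 is now unconstrained; take p5 = False.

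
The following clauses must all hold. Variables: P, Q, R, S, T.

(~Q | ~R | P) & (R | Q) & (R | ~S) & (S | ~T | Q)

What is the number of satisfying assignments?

14

Case analysis on Q and R:
  Q=1, R=1: remaining (P,S,T) ∈ {(1,0,0); (1,0,1); (1,1,0); (1,1,1)} — 4.
  Q=1, R=0: remaining (P,S,T) ∈ {(0,0,0); (0,0,1); (1,0,0); (1,0,1)} — 4.
  Q=0, R=1: P free; 3 ways for (S,T) × 2^1 = 6.
  Q=0, R=0: a clause becomes empty — 0.
Total: 4 + 4 + 6 + 0 = 14.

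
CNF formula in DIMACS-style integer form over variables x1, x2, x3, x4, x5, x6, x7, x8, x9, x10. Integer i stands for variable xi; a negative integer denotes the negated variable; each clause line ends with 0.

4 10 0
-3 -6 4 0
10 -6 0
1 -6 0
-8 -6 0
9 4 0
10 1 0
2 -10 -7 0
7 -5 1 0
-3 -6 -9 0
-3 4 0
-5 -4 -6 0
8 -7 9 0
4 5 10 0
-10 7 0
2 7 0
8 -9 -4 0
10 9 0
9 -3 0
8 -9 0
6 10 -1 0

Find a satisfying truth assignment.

x1=False, x2=True, x3=False, x4=False, x5=True, x6=False, x7=True, x8=True, x9=True, x10=True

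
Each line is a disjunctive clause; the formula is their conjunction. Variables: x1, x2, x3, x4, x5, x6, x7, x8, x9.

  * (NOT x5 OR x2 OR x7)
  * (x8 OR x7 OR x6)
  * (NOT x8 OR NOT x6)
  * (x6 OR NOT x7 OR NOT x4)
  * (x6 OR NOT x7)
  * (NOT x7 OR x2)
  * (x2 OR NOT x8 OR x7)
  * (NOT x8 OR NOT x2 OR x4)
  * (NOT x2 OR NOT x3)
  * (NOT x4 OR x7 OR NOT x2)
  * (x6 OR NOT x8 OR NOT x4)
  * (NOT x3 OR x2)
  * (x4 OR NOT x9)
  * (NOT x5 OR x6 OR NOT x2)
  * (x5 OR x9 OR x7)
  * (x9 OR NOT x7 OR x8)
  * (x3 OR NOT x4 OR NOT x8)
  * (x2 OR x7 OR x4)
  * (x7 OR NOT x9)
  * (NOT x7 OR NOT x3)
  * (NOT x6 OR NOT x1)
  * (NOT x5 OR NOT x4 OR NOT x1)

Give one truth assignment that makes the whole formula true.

x1 = F, x2 = T, x3 = F, x4 = T, x5 = T, x6 = T, x7 = T, x8 = F, x9 = T

Check each clause:
  1. (NOT x5 OR x2 OR x7) — x2 is true.
  2. (x6 OR x7 OR x8) — x6 is true.
  3. (NOT x6 OR NOT x8) — NOT x8 is true.
  4. (x6 OR NOT x7 OR NOT x4) — x6 is true.
  5. (NOT x7 OR x6) — x6 is true.
  6. (x2 OR NOT x7) — x2 is true.
  7. (x2 OR x7 OR NOT x8) — NOT x8 is true.
  8. (x4 OR NOT x8 OR NOT x2) — NOT x8 is true.
  9. (NOT x2 OR NOT x3) — NOT x3 is true.
  10. (x7 OR NOT x4 OR NOT x2) — x7 is true.
  11. (NOT x8 OR NOT x4 OR x6) — NOT x8 is true.
  12. (NOT x3 OR x2) — x2 is true.
  13. (NOT x9 OR x4) — x4 is true.
  14. (NOT x2 OR NOT x5 OR x6) — x6 is true.
  15. (x9 OR x7 OR x5) — x9 is true.
  16. (NOT x7 OR x9 OR x8) — x9 is true.
  17. (x3 OR NOT x8 OR NOT x4) — NOT x8 is true.
  18. (x7 OR x4 OR x2) — x2 is true.
  19. (NOT x9 OR x7) — x7 is true.
  20. (NOT x7 OR NOT x3) — NOT x3 is true.
  21. (NOT x6 OR NOT x1) — NOT x1 is true.
  22. (NOT x4 OR NOT x1 OR NOT x5) — NOT x1 is true.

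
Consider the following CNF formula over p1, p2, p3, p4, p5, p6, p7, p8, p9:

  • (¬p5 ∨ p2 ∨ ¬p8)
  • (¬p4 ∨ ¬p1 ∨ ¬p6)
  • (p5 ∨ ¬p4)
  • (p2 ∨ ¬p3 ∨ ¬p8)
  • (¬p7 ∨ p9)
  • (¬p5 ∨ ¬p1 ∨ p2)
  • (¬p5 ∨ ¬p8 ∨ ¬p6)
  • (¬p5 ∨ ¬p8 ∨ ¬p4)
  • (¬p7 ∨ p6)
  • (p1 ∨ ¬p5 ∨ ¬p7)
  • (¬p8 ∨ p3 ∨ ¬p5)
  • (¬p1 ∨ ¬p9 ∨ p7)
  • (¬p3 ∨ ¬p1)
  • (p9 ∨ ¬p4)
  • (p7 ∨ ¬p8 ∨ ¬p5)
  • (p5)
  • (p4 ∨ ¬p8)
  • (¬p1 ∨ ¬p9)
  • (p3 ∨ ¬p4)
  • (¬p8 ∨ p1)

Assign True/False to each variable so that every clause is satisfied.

(p5) is a unit clause, so p5 = True.
p2 occurs only positively in the remaining clauses — set p2 = True.
Pure literal: p8 appears only negated; assign p8 = False.
Try p1 = False.
  then p7 is forced to False.
Set p3 = False and propagate.
  then p4 is forced to False.
p6, p9 are now unconstrained; take p6 = True, p9 = True.
Check each clause:
  1. (¬p5 ∨ p2 ∨ ¬p8) — ¬p8 is true.
  2. (¬p6 ∨ ¬p1 ∨ ¬p4) — ¬p4 is true.
  3. (¬p4 ∨ p5) — ¬p4 is true.
  4. (¬p8 ∨ p2 ∨ ¬p3) — ¬p8 is true.
  5. (¬p7 ∨ p9) — p9 is true.
  6. (¬p5 ∨ ¬p1 ∨ p2) — p2 is true.
  7. (¬p5 ∨ ¬p6 ∨ ¬p8) — ¬p8 is true.
  8. (¬p4 ∨ ¬p5 ∨ ¬p8) — ¬p8 is true.
  9. (p6 ∨ ¬p7) — ¬p7 is true.
  10. (p1 ∨ ¬p5 ∨ ¬p7) — ¬p7 is true.
  11. (p3 ∨ ¬p8 ∨ ¬p5) — ¬p8 is true.
  12. (¬p9 ∨ ¬p1 ∨ p7) — ¬p1 is true.
  13. (¬p3 ∨ ¬p1) — ¬p3 is true.
  14. (¬p4 ∨ p9) — p9 is true.
  15. (p7 ∨ ¬p5 ∨ ¬p8) — ¬p8 is true.
  16. (p5) — p5 is true.
  17. (p4 ∨ ¬p8) — ¬p8 is true.
  18. (¬p9 ∨ ¬p1) — ¬p1 is true.
  19. (¬p4 ∨ p3) — ¬p4 is true.
  20. (p1 ∨ ¬p8) — ¬p8 is true.

p1=False, p2=True, p3=False, p4=False, p5=True, p6=True, p7=False, p8=False, p9=True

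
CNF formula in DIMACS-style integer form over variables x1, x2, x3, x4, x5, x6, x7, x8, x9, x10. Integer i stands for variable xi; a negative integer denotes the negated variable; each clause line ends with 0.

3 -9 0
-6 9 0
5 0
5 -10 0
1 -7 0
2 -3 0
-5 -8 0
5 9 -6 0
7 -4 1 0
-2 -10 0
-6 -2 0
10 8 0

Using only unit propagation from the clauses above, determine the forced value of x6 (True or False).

False

(x5) stands alone — x5 = True.
In (~x5 \/ ~x8), ~x5 is now false; ~x8 must hold, so x8 = False.
From (x10 \/ x8) and x8 = False: x10 = True.
From (~x2 \/ ~x10) and x10 = True: x2 = False.
(~x3 \/ x2): since x2 = False, the clause reduces to (~x3). x3 = False.
From (~x9 \/ x3) and x3 = False: x9 = False.
(x9 \/ ~x6): since x9 = False, the clause reduces to (~x6). x6 = False.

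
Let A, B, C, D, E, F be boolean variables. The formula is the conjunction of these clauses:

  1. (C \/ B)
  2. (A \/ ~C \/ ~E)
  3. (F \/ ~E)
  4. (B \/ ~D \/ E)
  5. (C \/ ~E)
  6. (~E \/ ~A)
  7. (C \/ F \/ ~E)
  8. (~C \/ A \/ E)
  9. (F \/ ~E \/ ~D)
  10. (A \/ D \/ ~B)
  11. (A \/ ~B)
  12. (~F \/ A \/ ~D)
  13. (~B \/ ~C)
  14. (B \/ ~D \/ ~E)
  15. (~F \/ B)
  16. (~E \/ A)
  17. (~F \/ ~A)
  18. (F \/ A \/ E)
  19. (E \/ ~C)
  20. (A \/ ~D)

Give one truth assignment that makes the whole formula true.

A = True, B = True, C = False, D = True, E = False, F = False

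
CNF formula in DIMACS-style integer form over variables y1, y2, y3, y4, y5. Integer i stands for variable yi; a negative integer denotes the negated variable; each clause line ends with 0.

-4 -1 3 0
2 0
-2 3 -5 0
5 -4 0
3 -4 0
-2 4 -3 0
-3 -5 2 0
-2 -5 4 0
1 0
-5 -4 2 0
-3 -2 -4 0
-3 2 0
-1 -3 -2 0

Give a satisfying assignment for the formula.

y1=True  y2=True  y3=False  y4=False  y5=False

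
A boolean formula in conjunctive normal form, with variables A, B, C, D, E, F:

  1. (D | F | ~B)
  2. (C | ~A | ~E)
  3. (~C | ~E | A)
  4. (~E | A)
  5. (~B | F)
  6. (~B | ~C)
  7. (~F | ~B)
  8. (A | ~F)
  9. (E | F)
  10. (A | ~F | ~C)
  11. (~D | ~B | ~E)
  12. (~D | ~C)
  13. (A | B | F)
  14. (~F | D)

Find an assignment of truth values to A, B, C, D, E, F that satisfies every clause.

A=T  B=F  C=T  D=F  E=T  F=F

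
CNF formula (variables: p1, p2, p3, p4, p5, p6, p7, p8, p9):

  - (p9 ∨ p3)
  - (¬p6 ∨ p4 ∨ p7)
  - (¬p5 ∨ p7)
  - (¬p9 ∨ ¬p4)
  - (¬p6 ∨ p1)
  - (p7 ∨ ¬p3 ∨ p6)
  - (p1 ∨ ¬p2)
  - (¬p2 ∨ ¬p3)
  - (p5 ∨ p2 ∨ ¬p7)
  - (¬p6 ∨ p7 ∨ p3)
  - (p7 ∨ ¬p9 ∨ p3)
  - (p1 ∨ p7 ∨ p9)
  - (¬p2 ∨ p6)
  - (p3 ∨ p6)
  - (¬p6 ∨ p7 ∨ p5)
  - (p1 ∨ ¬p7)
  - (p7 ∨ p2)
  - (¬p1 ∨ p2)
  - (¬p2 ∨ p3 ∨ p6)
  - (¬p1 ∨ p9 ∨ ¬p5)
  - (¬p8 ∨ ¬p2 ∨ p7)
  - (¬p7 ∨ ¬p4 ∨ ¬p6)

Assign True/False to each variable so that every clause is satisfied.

p1 = True, p2 = True, p3 = False, p4 = False, p5 = True, p6 = True, p7 = True, p8 = True, p9 = True

Set p1 = True and propagate.
  then p2 is forced to True.
  then p3 is forced to False.
  then p9 is forced to True.
  then p4 is forced to False.
  then p7 is forced to True.
  then p6 is forced to True.
p5, p8 are now unconstrained; take p5 = True, p8 = True.
Every clause has at least one true literal under this assignment.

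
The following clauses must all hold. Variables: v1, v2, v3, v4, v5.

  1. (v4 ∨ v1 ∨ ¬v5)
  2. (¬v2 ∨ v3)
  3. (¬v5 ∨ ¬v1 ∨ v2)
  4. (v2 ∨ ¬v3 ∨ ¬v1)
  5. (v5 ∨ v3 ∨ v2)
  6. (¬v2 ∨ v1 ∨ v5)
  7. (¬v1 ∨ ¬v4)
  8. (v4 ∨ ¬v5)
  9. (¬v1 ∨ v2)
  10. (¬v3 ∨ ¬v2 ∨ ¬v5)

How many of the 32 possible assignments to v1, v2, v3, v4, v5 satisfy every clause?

The models are:
  v1=F v2=F v3=F v4=T v5=T
  v1=F v2=F v3=T v4=F v5=F
  v1=F v2=F v3=T v4=T v5=F
  v1=F v2=F v3=T v4=T v5=T
  v1=T v2=T v3=T v4=F v5=F
Count: 5.

5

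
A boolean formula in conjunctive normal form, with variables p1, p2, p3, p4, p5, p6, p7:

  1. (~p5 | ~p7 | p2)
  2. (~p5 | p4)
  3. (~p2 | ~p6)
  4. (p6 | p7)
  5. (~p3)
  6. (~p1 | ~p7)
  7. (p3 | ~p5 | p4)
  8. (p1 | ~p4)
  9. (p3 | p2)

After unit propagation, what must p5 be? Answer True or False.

Unit clause (~p3) sets p3 = False.
(p3 | p2): since p3 = False, the clause reduces to (p2). p2 = True.
(~p6 | ~p2) with p2 = True leaves only ~p6, so p6 = False.
(p6 | p7) with p6 = False leaves only p7, so p7 = True.
In (~p7 | ~p1), ~p7 is now false; ~p1 must hold, so p1 = False.
From (~p4 | p1) and p1 = False: p4 = False.
From (~p5 | p4) and p4 = False: p5 = False.

False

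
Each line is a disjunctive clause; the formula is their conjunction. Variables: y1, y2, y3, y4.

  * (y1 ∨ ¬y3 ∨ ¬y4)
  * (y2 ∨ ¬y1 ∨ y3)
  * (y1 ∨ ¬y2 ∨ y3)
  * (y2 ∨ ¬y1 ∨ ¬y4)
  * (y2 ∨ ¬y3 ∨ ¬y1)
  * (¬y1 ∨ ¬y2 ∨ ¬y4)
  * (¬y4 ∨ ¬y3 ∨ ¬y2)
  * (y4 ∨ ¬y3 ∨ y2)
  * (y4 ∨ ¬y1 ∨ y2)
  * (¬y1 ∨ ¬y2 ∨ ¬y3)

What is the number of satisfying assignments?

4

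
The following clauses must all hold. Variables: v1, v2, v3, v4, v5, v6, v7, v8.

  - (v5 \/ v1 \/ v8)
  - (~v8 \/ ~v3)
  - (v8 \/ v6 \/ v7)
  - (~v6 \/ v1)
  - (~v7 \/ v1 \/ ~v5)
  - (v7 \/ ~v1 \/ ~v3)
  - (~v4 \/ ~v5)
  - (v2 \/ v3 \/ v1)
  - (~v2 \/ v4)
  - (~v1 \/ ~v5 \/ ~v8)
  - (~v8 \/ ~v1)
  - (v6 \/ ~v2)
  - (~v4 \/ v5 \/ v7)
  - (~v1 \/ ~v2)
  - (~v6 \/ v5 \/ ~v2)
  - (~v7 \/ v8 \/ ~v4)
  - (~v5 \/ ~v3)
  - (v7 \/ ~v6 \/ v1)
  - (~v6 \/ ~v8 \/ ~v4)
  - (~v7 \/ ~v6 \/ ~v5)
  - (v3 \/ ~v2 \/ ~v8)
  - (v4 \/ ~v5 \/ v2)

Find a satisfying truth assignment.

Branch on v1: take v1 = True.
  then v8 is forced to False.
  then v2 is forced to False.
Set v3 = False and propagate.
The remaining clauses are satisfied by v4 = False, v5 = False, v6 = True, v7 = True.
Check each clause:
  1. (v1 \/ v5 \/ v8) — v1 is true.
  2. (~v8 \/ ~v3) — ~v8 is true.
  3. (v8 \/ v6 \/ v7) — v6 is true.
  4. (~v6 \/ v1) — v1 is true.
  5. (v1 \/ ~v7 \/ ~v5) — ~v5 is true.
  6. (~v1 \/ ~v3 \/ v7) — ~v3 is true.
  7. (~v5 \/ ~v4) — ~v5 is true.
  8. (v1 \/ v2 \/ v3) — v1 is true.
  9. (v4 \/ ~v2) — ~v2 is true.
  10. (~v5 \/ ~v1 \/ ~v8) — ~v8 is true.
  11. (~v1 \/ ~v8) — ~v8 is true.
  12. (v6 \/ ~v2) — v6 is true.
  13. (v7 \/ v5 \/ ~v4) — ~v4 is true.
  14. (~v1 \/ ~v2) — ~v2 is true.
  15. (~v6 \/ ~v2 \/ v5) — ~v2 is true.
  16. (~v7 \/ ~v4 \/ v8) — ~v4 is true.
  17. (~v5 \/ ~v3) — ~v5 is true.
  18. (~v6 \/ v1 \/ v7) — v1 is true.
  19. (~v4 \/ ~v6 \/ ~v8) — ~v8 is true.
  20. (~v5 \/ ~v6 \/ ~v7) — ~v5 is true.
  21. (v3 \/ ~v8 \/ ~v2) — ~v8 is true.
  22. (~v5 \/ v4 \/ v2) — ~v5 is true.

v1=True, v2=False, v3=False, v4=False, v5=False, v6=True, v7=True, v8=False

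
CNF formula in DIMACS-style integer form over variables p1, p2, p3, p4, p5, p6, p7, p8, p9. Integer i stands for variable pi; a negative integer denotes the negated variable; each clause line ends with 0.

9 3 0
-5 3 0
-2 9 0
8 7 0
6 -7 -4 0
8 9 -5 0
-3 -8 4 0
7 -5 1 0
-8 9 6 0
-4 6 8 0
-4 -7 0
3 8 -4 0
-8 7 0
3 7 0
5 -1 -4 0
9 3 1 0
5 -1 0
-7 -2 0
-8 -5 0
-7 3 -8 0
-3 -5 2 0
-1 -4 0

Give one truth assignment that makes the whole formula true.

p1=F, p2=F, p3=T, p4=F, p5=F, p6=T, p7=T, p8=F, p9=T

Check each clause:
  1. (p3 || p9) — p9 is true.
  2. (p3 || !p5) — p3 is true.
  3. (!p2 || p9) — p9 is true.
  4. (p7 || p8) — p7 is true.
  5. (!p4 || p6 || !p7) — !p4 is true.
  6. (p8 || p9 || !p5) — p9 is true.
  7. (!p3 || !p8 || p4) — !p8 is true.
  8. (p7 || !p5 || p1) — !p5 is true.
  9. (!p8 || p6 || p9) — !p8 is true.
  10. (p8 || !p4 || p6) — !p4 is true.
  11. (!p4 || !p7) — !p4 is true.
  12. (!p4 || p8 || p3) — p3 is true.
  13. (!p8 || p7) — !p8 is true.
  14. (p3 || p7) — p3 is true.
  15. (!p1 || !p4 || p5) — !p4 is true.
  16. (p1 || p3 || p9) — p3 is true.
  17. (p5 || !p1) — !p1 is true.
  18. (!p2 || !p7) — !p2 is true.
  19. (!p8 || !p5) — !p8 is true.
  20. (!p8 || p3 || !p7) — !p8 is true.
  21. (!p5 || !p3 || p2) — !p5 is true.
  22. (!p4 || !p1) — !p4 is true.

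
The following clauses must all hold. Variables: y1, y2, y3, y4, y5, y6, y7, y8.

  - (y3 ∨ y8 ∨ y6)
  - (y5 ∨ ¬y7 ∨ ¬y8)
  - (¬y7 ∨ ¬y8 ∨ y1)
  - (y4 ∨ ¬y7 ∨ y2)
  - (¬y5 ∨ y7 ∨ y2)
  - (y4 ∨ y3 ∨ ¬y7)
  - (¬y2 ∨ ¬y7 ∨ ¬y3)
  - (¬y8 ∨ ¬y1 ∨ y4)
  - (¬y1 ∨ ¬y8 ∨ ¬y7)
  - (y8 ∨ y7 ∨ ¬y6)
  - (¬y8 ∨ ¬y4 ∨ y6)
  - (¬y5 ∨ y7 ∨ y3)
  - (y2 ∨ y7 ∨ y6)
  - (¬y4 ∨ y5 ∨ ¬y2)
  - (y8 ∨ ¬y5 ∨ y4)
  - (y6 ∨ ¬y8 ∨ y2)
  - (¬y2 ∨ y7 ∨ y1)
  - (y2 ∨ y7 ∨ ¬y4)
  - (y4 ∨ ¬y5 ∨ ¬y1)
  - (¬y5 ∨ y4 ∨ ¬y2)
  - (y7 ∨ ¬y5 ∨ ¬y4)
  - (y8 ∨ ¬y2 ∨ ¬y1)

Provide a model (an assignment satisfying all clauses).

y1=True, y2=False, y3=True, y4=True, y5=False, y6=True, y7=True, y8=False

Set y1 = True and propagate.
Try y2 = False.
The remaining clauses are satisfied by y3 = True, y4 = True, y5 = False, y6 = True, y7 = True, y8 = False.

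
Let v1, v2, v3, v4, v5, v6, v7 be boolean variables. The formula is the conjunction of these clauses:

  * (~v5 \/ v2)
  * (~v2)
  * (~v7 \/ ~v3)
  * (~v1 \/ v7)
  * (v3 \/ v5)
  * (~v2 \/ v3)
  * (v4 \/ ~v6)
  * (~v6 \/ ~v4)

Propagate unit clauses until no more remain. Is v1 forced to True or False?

False

(~v2) stands alone — v2 = False.
In (~v5 \/ v2), v2 is now false; ~v5 must hold, so v5 = False.
From (v3 \/ v5) and v5 = False: v3 = True.
(~v3 \/ ~v7): since v3 = True, the clause reduces to (~v7). v7 = False.
(~v1 \/ v7) with v7 = False leaves only ~v1, so v1 = False.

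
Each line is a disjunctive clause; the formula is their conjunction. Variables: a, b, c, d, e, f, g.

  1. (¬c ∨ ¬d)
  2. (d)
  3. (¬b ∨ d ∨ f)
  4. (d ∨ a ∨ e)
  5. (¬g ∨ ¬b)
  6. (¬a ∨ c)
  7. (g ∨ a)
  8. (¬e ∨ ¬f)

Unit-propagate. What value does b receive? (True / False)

False

Unit clause (d) sets d = True.
In (¬d ∨ ¬c), ¬d is now false; ¬c must hold, so c = False.
(¬a ∨ c) with c = False leaves only ¬a, so a = False.
(g ∨ a) with a = False leaves only g, so g = True.
(¬b ∨ ¬g) with g = True leaves only ¬b, so b = False.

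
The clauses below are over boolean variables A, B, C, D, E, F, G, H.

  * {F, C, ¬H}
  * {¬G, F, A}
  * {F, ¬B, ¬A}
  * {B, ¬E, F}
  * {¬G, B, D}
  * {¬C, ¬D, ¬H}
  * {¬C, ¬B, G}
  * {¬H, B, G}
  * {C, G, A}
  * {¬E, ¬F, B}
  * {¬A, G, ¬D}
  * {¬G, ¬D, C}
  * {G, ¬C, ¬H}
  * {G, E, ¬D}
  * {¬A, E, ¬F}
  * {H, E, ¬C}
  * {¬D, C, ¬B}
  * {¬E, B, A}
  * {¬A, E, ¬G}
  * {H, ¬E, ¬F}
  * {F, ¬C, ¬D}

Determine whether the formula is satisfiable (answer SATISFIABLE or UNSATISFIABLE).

SATISFIABLE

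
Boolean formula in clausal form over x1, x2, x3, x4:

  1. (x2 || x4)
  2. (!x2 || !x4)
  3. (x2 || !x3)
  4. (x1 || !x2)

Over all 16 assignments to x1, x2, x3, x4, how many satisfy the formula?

4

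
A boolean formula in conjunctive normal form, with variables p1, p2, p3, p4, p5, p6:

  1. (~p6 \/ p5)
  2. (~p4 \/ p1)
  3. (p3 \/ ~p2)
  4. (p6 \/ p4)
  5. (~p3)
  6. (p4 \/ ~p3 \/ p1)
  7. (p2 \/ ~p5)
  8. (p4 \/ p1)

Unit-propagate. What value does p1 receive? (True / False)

True

(~p3) is a unit clause: p3 = False.
(p3 \/ ~p2): since p3 = False, the clause reduces to (~p2). p2 = False.
(~p5 \/ p2) with p2 = False leaves only ~p5, so p5 = False.
From (~p6 \/ p5) and p5 = False: p6 = False.
(p6 \/ p4): since p6 = False, the clause reduces to (p4). p4 = True.
(p1 \/ ~p4): since p4 = True, the clause reduces to (p1). p1 = True.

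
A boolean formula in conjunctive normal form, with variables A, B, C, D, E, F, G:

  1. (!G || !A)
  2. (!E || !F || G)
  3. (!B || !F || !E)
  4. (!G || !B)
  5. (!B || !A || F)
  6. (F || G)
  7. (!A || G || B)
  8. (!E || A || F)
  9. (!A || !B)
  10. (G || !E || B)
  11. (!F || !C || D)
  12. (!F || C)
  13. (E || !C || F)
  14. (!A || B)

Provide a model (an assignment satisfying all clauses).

A=F, B=T, C=T, D=T, E=F, F=T, G=F

Check each clause:
  1. (!G || !A) — !G is true.
  2. (!E || !F || G) — !E is true.
  3. (!B || !F || !E) — !E is true.
  4. (!G || !B) — !G is true.
  5. (!B || !A || F) — !A is true.
  6. (G || F) — F is true.
  7. (!A || B || G) — B is true.
  8. (A || F || !E) — !E is true.
  9. (!A || !B) — !A is true.
  10. (G || B || !E) — B is true.
  11. (D || !F || !C) — D is true.
  12. (!F || C) — C is true.
  13. (!C || E || F) — F is true.
  14. (!A || B) — B is true.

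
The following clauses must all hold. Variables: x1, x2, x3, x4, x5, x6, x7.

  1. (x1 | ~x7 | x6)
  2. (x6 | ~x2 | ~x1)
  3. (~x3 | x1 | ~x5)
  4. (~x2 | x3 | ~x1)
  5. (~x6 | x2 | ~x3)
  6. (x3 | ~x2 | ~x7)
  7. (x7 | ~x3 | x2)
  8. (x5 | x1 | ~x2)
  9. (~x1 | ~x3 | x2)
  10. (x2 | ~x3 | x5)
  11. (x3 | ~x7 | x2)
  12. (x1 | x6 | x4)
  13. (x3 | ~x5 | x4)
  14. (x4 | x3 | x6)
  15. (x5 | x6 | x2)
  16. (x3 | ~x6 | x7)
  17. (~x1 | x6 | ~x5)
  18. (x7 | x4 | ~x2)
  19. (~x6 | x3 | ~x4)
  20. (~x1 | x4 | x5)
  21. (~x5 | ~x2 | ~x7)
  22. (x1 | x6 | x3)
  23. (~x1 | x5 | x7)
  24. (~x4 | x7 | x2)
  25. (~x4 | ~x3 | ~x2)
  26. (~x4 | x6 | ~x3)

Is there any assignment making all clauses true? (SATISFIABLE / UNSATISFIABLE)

x3 = True:
  x2 = True:
    propagation gives x4=False, x7=True, x5=False, x1=True; an empty clause results — contradiction.
  x2 = False:
    propagation gives x6=False, x7=True, x1=True; an empty clause results — contradiction.
x3 = False:
  x1 = True:
    propagation gives x2=False, x7=False, x6=False, x4=True; an empty clause results — contradiction.
  x1 = False:
    propagation gives x6=True, x7=True, x2=False; an empty clause results — contradiction.
Every branch closes, so no satisfying assignment exists.

UNSATISFIABLE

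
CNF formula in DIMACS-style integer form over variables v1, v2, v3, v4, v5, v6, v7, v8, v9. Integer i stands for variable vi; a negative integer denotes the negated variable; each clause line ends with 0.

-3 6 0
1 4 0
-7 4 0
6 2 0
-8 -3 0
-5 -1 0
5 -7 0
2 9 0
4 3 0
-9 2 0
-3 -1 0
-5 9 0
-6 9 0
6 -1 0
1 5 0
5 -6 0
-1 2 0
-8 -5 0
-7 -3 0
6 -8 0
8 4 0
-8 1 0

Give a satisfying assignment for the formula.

v2 occurs only positively in the remaining clauses — set v2 = True.
Pure literal: v4 appears only positively; assign v4 = True.
Branch on v1: take v1 = False.
  then v5 is forced to True.
  then v9 is forced to True.
  then v8 is forced to False.
For the remaining variables, v3 = False, v6 = True, v7 = False works.
Every clause has at least one true literal under this assignment.

v1 = False, v2 = True, v3 = False, v4 = True, v5 = True, v6 = True, v7 = False, v8 = False, v9 = True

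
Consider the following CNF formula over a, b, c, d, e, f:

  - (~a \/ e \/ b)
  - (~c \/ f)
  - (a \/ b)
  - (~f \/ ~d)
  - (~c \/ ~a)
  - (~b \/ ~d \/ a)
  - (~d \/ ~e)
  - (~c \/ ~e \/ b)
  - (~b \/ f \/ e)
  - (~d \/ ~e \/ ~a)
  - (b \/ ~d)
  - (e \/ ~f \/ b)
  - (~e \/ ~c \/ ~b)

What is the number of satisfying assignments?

Case analysis on b and e:
  b=1, e=1: remaining (a,c,d,f) ∈ {(0,0,0,0); (0,0,0,1); (1,0,0,0); (1,0,0,1)} — 4.
  b=1, e=0: remaining (a,c,d,f) ∈ {(0,0,0,1); (0,1,0,1); (1,0,0,1)} — 3.
  b=0, e=1: remaining (a,c,d,f) ∈ {(1,0,0,0); (1,0,0,1)} — 2.
  b=0, e=0: a clause becomes empty — 0.
Total: 4 + 3 + 2 + 0 = 9.

9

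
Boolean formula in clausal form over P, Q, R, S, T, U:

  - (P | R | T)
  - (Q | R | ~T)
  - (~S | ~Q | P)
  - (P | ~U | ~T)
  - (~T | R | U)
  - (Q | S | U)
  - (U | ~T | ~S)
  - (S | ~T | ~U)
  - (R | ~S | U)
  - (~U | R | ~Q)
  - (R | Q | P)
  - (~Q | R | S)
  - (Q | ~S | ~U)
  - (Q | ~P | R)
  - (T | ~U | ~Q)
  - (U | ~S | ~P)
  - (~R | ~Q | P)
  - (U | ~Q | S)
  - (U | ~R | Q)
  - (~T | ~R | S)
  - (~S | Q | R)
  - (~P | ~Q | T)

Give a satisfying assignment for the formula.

P=False, Q=False, R=True, S=False, T=False, U=True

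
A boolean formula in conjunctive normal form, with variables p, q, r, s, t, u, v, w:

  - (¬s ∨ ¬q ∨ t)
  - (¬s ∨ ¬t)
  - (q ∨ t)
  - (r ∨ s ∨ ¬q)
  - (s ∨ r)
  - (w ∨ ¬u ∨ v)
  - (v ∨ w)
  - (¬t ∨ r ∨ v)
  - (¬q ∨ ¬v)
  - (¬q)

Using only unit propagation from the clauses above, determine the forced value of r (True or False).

True

(¬q) stands alone — q = False.
In (t ∨ q), q is now false; t must hold, so t = True.
From (¬s ∨ ¬t) and t = True: s = False.
From (s ∨ r) and s = False: r = True.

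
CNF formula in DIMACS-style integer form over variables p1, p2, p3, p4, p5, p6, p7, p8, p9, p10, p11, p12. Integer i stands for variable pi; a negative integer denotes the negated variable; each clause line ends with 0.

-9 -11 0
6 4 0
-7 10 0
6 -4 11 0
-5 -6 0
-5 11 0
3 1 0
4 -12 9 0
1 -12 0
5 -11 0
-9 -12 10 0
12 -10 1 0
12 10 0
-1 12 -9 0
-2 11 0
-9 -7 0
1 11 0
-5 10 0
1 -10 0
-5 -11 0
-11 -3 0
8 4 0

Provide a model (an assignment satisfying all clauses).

p1 = 1, p2 = 0, p3 = 1, p4 = 1, p5 = 0, p6 = 1, p7 = 0, p8 = 1, p9 = 0, p10 = 1, p11 = 0, p12 = 0

p2 occurs only negated in the remaining clauses — set p2 = False.
Pure literal: p7 appears only negated; assign p7 = False.
Branch on p1: take p1 = True.
Try p3 = True.
  then p11 is forced to False.
  then p5 is forced to False.
Try p4 = True.
  then p6 is forced to True.
For the remaining variables, p8 = True, p9 = False, p10 = True, p12 = False works.
Check each clause:
  1. {¬p9, ¬p11} — ¬p11 is true.
  2. {p6, p4} — p4 is true.
  3. {¬p7, p10} — ¬p7 is true.
  4. {p6, ¬p4, p11} — p6 is true.
  5. {¬p5, ¬p6} — ¬p5 is true.
  6. {p11, ¬p5} — ¬p5 is true.
  7. {p3, p1} — p1 is true.
  8. {p4, ¬p12, p9} — ¬p12 is true.
  9. {p1, ¬p12} — p1 is true.
  10. {¬p11, p5} — ¬p11 is true.
  11. {¬p9, p10, ¬p12} — p10 is true.
  12. {¬p10, p1, p12} — p1 is true.
  13. {p12, p10} — p10 is true.
  14. {p12, ¬p1, ¬p9} — ¬p9 is true.
  15. {p11, ¬p2} — ¬p2 is true.
  16. {¬p7, ¬p9} — ¬p7 is true.
  17. {p1, p11} — p1 is true.
  18. {¬p5, p10} — p10 is true.
  19. {p1, ¬p10} — p1 is true.
  20. {¬p11, ¬p5} — ¬p5 is true.
  21. {¬p3, ¬p11} — ¬p11 is true.
  22. {p4, p8} — p8 is true.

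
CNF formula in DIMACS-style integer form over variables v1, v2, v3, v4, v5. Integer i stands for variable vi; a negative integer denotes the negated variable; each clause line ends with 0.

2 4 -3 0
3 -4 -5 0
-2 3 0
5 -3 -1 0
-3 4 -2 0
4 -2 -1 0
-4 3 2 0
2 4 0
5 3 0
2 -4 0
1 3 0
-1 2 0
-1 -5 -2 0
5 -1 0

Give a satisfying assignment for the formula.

v1 = F, v2 = T, v3 = T, v4 = T, v5 = F

Branch on v1: take v1 = False.
  then v3 is forced to True.
Set v2 = True and propagate.
  then v4 is forced to True.
v5 is now unconstrained; take v5 = False.
Every clause has at least one true literal under this assignment.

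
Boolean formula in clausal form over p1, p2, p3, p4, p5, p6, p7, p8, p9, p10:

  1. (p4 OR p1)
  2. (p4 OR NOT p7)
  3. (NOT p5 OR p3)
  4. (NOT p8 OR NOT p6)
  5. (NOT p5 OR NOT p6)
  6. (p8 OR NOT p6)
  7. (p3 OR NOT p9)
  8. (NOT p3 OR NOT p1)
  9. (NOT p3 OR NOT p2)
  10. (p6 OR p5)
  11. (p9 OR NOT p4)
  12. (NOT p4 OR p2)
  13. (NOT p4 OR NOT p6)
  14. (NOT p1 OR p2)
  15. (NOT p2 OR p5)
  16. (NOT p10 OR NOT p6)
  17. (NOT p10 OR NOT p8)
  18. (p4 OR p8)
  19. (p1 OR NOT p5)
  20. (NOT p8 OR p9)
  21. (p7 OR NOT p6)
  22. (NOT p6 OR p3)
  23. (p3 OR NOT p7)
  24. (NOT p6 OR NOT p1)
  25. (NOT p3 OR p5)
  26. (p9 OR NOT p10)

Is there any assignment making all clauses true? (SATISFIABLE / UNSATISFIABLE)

UNSATISFIABLE

p6 = True:
  propagation gives p8=False; an empty clause results — contradiction.
p6 = False:
  propagation gives p5=True, p3=True, p1=False; an empty clause results — contradiction.
Every branch closes, so no satisfying assignment exists.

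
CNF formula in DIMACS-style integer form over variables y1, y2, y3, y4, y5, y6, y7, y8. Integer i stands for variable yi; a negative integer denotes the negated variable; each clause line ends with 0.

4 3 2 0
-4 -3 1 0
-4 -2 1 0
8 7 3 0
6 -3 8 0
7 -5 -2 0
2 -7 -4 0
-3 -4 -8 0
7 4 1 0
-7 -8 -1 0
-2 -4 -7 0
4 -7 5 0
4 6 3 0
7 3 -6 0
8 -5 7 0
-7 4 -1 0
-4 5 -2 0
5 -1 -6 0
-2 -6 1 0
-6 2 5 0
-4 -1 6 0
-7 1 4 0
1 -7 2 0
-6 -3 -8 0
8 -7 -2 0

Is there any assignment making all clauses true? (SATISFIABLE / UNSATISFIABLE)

SATISFIABLE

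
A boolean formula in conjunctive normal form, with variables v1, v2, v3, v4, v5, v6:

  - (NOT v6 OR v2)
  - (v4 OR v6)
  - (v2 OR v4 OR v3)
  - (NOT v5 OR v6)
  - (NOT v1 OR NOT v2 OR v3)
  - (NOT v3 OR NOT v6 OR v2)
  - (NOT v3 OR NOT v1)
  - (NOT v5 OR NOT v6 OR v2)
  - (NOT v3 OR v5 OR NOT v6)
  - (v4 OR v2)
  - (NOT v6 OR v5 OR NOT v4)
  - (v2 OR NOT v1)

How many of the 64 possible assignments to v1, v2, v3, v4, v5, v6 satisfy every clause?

Case analysis on v2 and v6:
  v2=T, v6=T: 5 of the 16 assignments to (v1,v3,v4,v5) work.
  v2=T, v6=F: remaining (v1,v3,v4,v5) ∈ {(F,F,T,F); (F,T,T,F)} — 2.
  v2=F, v6=T: a clause becomes empty — 0.
  v2=F, v6=F: remaining (v1,v3,v4,v5) ∈ {(F,F,T,F); (F,T,T,F)} — 2.
Total: 5 + 2 + 0 + 2 = 9.

9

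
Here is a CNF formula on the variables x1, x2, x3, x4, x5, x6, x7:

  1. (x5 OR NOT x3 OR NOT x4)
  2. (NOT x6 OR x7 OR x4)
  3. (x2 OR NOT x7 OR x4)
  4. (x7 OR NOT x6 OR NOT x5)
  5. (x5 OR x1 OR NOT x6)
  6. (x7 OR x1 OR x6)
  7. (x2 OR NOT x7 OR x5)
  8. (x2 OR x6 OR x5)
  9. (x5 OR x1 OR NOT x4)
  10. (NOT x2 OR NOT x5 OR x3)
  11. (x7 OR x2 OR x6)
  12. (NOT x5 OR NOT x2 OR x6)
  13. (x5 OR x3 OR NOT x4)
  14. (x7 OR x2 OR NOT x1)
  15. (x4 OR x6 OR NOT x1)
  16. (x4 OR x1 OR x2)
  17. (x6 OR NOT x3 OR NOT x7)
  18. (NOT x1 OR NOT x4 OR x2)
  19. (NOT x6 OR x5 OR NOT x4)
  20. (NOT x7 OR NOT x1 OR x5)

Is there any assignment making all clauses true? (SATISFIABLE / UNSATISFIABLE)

SATISFIABLE

Branch on x1: take x1 = False.
Branch on x2: take x2 = False.
  then x4 is forced to True.
  then x5 is forced to True.
For the remaining variables, x3 = False, x6 = True, x7 = True works.
Every clause has at least one true literal under this assignment.
So x1 = False, x2 = False, x3 = False, x4 = True, x5 = True, x6 = True, x7 = True is a satisfying assignment.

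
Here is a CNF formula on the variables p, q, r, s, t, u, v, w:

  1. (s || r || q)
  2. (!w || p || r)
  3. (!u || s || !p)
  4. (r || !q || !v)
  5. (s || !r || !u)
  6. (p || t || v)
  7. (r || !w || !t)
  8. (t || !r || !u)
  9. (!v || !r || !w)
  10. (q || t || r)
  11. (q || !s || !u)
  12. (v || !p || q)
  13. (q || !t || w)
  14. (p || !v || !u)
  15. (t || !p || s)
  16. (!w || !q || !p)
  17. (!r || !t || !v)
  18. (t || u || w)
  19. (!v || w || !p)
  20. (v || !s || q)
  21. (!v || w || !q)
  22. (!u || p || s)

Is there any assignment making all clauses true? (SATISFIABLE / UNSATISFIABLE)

Branch on p: take p = True.
Set q = True and propagate.
  then w is forced to False.
  then v is forced to False.
For the remaining variables, r = False, s = True, t = True, u = False works.
So p=T, q=T, r=F, s=T, t=T, u=F, v=F, w=F is a satisfying assignment.

SATISFIABLE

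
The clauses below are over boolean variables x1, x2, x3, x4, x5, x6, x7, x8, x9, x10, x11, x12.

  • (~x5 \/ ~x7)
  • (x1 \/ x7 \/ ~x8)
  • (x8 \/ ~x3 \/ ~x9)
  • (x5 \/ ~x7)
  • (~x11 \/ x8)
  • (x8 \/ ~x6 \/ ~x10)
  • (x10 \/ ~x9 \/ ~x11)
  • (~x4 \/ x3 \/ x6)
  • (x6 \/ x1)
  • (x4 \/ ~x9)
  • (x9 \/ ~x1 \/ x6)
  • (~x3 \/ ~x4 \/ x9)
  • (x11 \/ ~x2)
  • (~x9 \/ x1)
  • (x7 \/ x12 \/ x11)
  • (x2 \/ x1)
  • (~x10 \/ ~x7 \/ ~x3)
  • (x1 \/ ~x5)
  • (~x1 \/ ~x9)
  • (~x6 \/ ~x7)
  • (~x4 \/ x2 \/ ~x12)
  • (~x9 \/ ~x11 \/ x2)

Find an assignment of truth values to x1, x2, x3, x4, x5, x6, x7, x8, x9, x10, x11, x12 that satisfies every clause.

x1=True  x2=True  x3=False  x4=False  x5=False  x6=True  x7=False  x8=True  x9=False  x10=False  x11=True  x12=True

Check each clause:
  1. (~x5 \/ ~x7) — ~x7 is true.
  2. (~x8 \/ x7 \/ x1) — x1 is true.
  3. (x8 \/ ~x3 \/ ~x9) — x8 is true.
  4. (x5 \/ ~x7) — ~x7 is true.
  5. (~x11 \/ x8) — x8 is true.
  6. (~x10 \/ x8 \/ ~x6) — x8 is true.
  7. (x10 \/ ~x11 \/ ~x9) — ~x9 is true.
  8. (~x4 \/ x6 \/ x3) — ~x4 is true.
  9. (x6 \/ x1) — x1 is true.
  10. (~x9 \/ x4) — ~x9 is true.
  11. (x9 \/ x6 \/ ~x1) — x6 is true.
  12. (x9 \/ ~x3 \/ ~x4) — ~x4 is true.
  13. (~x2 \/ x11) — x11 is true.
  14. (~x9 \/ x1) — x1 is true.
  15. (x7 \/ x11 \/ x12) — x11 is true.
  16. (x2 \/ x1) — x1 is true.
  17. (~x10 \/ ~x3 \/ ~x7) — ~x7 is true.
  18. (x1 \/ ~x5) — x1 is true.
  19. (~x9 \/ ~x1) — ~x9 is true.
  20. (~x7 \/ ~x6) — ~x7 is true.
  21. (x2 \/ ~x4 \/ ~x12) — x2 is true.
  22. (~x9 \/ x2 \/ ~x11) — x2 is true.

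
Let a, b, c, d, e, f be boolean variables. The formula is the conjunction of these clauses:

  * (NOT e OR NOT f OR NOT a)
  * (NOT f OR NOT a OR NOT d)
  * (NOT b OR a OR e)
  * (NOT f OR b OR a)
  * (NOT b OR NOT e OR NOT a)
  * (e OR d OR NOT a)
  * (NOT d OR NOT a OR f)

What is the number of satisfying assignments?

18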